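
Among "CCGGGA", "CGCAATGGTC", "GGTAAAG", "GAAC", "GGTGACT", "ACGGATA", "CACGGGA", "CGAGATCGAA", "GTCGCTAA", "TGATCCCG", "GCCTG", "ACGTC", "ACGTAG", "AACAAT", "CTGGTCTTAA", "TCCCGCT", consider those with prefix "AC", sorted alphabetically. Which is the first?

ACGGATA

DFS of the "AC" subtree visits, in order: "ACGGATA", "ACGTAG", "ACGTC"
Position 1: ACGGATA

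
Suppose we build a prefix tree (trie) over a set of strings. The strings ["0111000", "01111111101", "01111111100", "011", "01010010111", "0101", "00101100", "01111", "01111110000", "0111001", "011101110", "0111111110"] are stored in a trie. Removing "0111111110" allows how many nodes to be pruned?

0

Walk "0111111110" from the leaf back toward the root, removing each node that no remaining word uses.
Every node on "0111111110" is still needed (e.g. by "01111111101"), so nothing is freed.
Nodes removed: 0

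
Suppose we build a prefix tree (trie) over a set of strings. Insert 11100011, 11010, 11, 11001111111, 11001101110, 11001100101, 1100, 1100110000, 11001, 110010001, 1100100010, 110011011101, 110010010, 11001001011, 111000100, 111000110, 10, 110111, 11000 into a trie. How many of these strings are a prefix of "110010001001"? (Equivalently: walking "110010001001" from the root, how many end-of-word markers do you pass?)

Check each prefix of "110010001001" against the stored set — each match is an end-marker on the path.
Prefixes of the query that are stored words: "11", "1100", "11001", "110010001", "1100100010"
Count: 5

5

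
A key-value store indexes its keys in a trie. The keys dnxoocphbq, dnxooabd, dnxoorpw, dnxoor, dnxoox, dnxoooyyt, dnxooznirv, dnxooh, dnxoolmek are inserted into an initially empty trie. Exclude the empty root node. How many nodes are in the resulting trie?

31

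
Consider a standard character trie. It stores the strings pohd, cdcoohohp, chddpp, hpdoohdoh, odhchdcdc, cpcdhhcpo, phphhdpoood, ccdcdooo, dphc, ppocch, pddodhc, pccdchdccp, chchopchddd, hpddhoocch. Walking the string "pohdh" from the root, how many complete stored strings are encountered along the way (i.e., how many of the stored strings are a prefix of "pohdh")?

Walk "pohdh" from the root; an end-of-word marker is hit whenever a stored word is a prefix of "pohdh".
Prefixes of the query that are stored words: "pohd"
Count: 1

1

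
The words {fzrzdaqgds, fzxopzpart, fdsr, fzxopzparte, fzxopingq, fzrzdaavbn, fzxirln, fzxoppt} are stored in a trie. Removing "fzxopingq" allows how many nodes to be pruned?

4

Walk "fzxopingq" from the leaf back toward the root, removing each node that no remaining word uses.
The suffix "ingq" (4 nodes) is used only by "fzxopingq"; the node for "fzxop" still has the child "z", so pruning stops there.
Nodes removed: 4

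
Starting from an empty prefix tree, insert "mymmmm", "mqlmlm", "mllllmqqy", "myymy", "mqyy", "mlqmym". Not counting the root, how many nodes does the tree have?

28

Trace insertions, counting only characters that open a new branch:
  "mymmmm" → 6 new (m, y, m, m, m, m)
  "mqlmlm" → prefix "m" already present; 5 new (q, l, m, l, m)
  "mllllmqqy" → prefix "m" already present; 8 new (l, l, l, l, m, q, q, y)
  "myymy" → prefix "my" already present; 3 new (y, m, y)
  "mqyy" → prefix "mq" already present; 2 new (y, y)
  "mlqmym" → prefix "ml" already present; 4 new (q, m, y, m)
Total nodes = 6 + 5 + 8 + 3 + 2 + 4 = 28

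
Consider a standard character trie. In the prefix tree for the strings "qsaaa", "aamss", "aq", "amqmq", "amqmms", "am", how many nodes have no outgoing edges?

Leaves are exactly the stored words that no other stored word extends.
Those words: "aamss", "amqmms", "amqmq", "aq", "qsaaa"
Leaf count: 5

5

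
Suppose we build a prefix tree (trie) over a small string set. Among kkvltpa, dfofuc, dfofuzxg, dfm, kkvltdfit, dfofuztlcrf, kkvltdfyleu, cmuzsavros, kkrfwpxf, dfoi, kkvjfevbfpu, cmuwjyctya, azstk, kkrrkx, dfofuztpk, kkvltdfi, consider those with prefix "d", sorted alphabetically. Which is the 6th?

DFS of the "d" subtree visits, in order: "dfm", "dfofuc", "dfofuztlcrf", "dfofuztpk", "dfofuzxg", "dfoi"
The 6th is dfoi.

dfoi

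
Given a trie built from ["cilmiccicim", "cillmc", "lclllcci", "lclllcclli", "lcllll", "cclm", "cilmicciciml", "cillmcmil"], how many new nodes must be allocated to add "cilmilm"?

2

"cilmi" is already a path in the trie; the remaining "lm" must be added.
Each of the 2 remaining characters creates one node.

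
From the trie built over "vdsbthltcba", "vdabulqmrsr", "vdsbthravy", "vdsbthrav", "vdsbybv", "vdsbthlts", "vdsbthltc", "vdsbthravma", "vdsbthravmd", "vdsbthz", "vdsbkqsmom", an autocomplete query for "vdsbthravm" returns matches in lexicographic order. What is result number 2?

DFS of the "vdsbthravm" subtree visits, in order: "vdsbthravma", "vdsbthravmd"
The 2nd is vdsbthravmd.

vdsbthravmd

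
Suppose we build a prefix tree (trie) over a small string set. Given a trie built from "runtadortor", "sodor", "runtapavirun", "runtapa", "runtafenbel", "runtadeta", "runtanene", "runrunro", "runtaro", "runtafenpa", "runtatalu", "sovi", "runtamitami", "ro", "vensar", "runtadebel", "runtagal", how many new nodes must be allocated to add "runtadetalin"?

"runtadeta" is already a path in the trie; the remaining "lin" must be added.
So 12 − 9 = 3 new nodes.

3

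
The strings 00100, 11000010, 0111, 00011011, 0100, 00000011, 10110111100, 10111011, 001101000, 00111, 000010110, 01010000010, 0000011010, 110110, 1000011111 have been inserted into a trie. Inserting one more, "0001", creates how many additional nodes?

0

"0001" is already a full path in the trie; only an end-marker is added.
No new nodes are needed: 0.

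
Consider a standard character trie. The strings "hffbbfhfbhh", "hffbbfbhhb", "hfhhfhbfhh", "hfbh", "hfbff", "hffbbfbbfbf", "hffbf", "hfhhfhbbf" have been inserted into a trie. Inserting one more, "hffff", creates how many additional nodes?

The longest prefix of "hffff" already in the trie is "hff" (length 3).
Each of the 2 remaining characters creates one node.

2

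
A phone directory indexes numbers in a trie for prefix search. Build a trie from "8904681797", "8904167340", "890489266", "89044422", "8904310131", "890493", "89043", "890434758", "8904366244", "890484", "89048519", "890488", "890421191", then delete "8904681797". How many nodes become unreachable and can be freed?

6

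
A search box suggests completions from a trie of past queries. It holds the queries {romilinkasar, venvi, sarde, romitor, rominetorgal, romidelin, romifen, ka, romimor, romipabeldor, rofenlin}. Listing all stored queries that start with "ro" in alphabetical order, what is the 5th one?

Filter for "ro…" and sort: "rofenlin", "romidelin", "romifen", "romilinkasar", "romimor", "rominetorgal", "romipabeldor", "romitor"
Position 5: romimor

romimor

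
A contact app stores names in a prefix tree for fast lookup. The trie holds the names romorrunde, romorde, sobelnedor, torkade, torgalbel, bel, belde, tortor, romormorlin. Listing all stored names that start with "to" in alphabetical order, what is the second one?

torkade

DFS of the "to" subtree visits, in order: "torgalbel", "torkade", "tortor"
Position 2: torkade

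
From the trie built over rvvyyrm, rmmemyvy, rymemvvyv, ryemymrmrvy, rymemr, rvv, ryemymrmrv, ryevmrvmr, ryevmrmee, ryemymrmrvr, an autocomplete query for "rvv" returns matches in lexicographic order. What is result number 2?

rvvyyrm

Words with prefix "rvv", in lexicographic order: "rvv", "rvvyyrm"
Position 2: rvvyyrm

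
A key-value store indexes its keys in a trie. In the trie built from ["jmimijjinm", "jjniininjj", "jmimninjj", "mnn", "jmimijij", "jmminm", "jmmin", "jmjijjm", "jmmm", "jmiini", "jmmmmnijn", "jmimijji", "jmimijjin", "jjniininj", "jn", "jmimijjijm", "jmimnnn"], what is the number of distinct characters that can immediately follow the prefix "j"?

The children of the "j" node are the distinct next characters among strings starting with "j".
Distinct next characters after "j": j, m, n.
That node has 3 child edges.

3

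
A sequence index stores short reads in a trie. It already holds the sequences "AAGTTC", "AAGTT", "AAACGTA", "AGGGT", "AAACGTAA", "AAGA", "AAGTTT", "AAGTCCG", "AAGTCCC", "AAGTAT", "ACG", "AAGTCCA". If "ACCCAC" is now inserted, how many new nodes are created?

4

"AC" is already a path in the trie; the remaining "CCAC" must be added.
So 6 − 2 = 4 new nodes.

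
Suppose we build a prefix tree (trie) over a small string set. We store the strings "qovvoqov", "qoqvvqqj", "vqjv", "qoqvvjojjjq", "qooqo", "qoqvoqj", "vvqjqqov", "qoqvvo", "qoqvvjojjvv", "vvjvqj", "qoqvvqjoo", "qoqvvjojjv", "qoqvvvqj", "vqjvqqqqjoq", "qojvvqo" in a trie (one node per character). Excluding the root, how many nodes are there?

62

For each word, the new-node count is its length minus the longest prefix already in the trie:
  "qovvoqov" → 8 new (q, o, v, v, o, q, o, v)
  "qoqvvqqj" → prefix "qo" already present; 6 new (q, v, v, q, q, j)
  "vqjv" → 4 new (v, q, j, v)
  "qoqvvjojjjq" → prefix "qoqvv" already present; 6 new (j, o, j, j, j, q)
  "qooqo" → prefix "qo" already present; 3 new (o, q, o)
  "qoqvoqj" → prefix "qoqv" already present; 3 new (o, q, j)
  "vvqjqqov" → prefix "v" already present; 7 new (v, q, j, q, q, o, v)
  "qoqvvo" → prefix "qoqvv" already present; 1 new (o)
  "qoqvvjojjvv" → prefix "qoqvvjojj" already present; 2 new (v, v)
  "vvjvqj" → prefix "vv" already present; 4 new (j, v, q, j)
  "qoqvvqjoo" → prefix "qoqvvq" already present; 3 new (j, o, o)
  "qoqvvjojjv" → prefix "qoqvvjojjv" already present; 0 new (none)
  "qoqvvvqj" → prefix "qoqvv" already present; 3 new (v, q, j)
  "vqjvqqqqjoq" → prefix "vqjv" already present; 7 new (q, q, q, q, j, o, q)
  "qojvvqo" → prefix "qo" already present; 5 new (j, v, v, q, o)
Total nodes = 8 + 6 + 4 + 6 + 3 + 3 + 7 + 1 + 2 + 4 + 3 + 0 + 3 + 7 + 5 = 62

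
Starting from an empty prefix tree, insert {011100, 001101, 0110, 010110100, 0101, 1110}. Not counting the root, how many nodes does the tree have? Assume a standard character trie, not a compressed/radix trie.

Trace insertions, counting only characters that open a new branch:
  "011100" → 6 new (0, 1, 1, 1, 0, 0)
  "001101" → prefix "0" already present; 5 new (0, 1, 1, 0, 1)
  "0110" → prefix "011" already present; 1 new (0)
  "010110100" → prefix "01" already present; 7 new (0, 1, 1, 0, 1, 0, 0)
  "0101" → prefix "0101" already present; 0 new (none)
  "1110" → 4 new (1, 1, 1, 0)
Total nodes = 6 + 5 + 1 + 7 + 0 + 4 = 23

23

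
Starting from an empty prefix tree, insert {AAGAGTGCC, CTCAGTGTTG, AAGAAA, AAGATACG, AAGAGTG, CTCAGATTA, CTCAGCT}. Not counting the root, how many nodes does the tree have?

Count nodes per top-level branch (shared prefixes stored once):
  'A'-branch (AAGAAA, AAGAGTG, AAGAGTGCC, AAGATACG): 15 nodes
  'C'-branch (CTCAGATTA, CTCAGCT, CTCAGTGTTG): 16 nodes
Sum: 31

31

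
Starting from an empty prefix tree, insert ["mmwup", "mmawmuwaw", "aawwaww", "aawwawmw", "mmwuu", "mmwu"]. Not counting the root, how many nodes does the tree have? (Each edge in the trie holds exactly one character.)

Trie structure (* marks end of a word):
(root)
├─ a
│  └─ a
│     └─ w
│        └─ w
│           └─ a
│              └─ w
│                 ├─ m
│                 │  └─ w *
│                 └─ w *
└─ m
   └─ m
      ├─ a
      │  └─ w
      │     └─ m
      │        └─ u
      │           └─ w
      │              └─ a
      │                 └─ w *
      └─ w
         └─ u *
            ├─ p *
            └─ u *
Counting every labelled node above: 22.

22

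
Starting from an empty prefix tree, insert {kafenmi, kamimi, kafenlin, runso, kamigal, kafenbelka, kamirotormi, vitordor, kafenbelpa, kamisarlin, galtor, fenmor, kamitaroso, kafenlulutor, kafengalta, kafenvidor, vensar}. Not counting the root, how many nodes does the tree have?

Insert word by word; a character creates a node only if that edge doesn't already exist:
  "kafenmi" → 7 new (k, a, f, e, n, m, i)
  "kamimi" → prefix "ka" already present; 4 new (m, i, m, i)
  "kafenlin" → prefix "kafen" already present; 3 new (l, i, n)
  "runso" → 5 new (r, u, n, s, o)
  "kamigal" → prefix "kami" already present; 3 new (g, a, l)
  "kafenbelka" → prefix "kafen" already present; 5 new (b, e, l, k, a)
  "kamirotormi" → prefix "kami" already present; 7 new (r, o, t, o, r, m, i)
  "vitordor" → 8 new (v, i, t, o, r, d, o, r)
  "kafenbelpa" → prefix "kafenbel" already present; 2 new (p, a)
  "kamisarlin" → prefix "kami" already present; 6 new (s, a, r, l, i, n)
  "galtor" → 6 new (g, a, l, t, o, r)
  "fenmor" → 6 new (f, e, n, m, o, r)
  "kamitaroso" → prefix "kami" already present; 6 new (t, a, r, o, s, o)
  "kafenlulutor" → prefix "kafenl" already present; 6 new (u, l, u, t, o, r)
  "kafengalta" → prefix "kafen" already present; 5 new (g, a, l, t, a)
  "kafenvidor" → prefix "kafen" already present; 5 new (v, i, d, o, r)
  "vensar" → prefix "v" already present; 5 new (e, n, s, a, r)
Total nodes = 7 + 4 + 3 + 5 + 3 + 5 + 7 + 8 + 2 + 6 + 6 + 6 + 6 + 6 + 5 + 5 + 5 = 89

89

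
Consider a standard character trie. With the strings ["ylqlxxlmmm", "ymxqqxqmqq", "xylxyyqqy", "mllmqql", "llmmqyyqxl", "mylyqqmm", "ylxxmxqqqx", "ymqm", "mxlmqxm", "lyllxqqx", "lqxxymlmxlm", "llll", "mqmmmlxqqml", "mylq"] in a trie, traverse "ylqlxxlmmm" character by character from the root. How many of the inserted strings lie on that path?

Traverse "ylqlxxlmmm" character by character; count nodes along the way that are marked as word ends.
Prefixes of the query that are stored words: "ylqlxxlmmm"
Count: 1

1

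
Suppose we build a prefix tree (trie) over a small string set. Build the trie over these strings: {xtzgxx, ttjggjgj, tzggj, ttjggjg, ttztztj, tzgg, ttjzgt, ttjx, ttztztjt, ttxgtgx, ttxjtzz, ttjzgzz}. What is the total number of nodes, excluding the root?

39

Count nodes per top-level branch (shared prefixes stored once):
  't'-branch (ttjggjg, ttjggjgj, ttjx, ttjzgt, ttjzgzz, ttxgtgx, ttxjtzz, ttztztj, ttztztjt, tzgg, tzggj): 33 nodes
  'x'-branch (xtzgxx): 6 nodes
Sum: 39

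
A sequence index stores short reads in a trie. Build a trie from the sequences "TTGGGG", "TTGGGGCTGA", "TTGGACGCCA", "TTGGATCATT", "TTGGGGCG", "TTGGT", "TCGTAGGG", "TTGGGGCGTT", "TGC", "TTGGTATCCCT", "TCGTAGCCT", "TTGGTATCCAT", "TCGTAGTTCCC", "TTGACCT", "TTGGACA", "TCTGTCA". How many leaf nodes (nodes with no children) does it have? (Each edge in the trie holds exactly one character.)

13

A leaf is a node with no children — equivalently, the end of a word that is not a proper prefix of any other stored word.
Those words: "TCGTAGCCT", "TCGTAGGG", "TCGTAGTTCCC", "TCTGTCA", "TGC", "TTGACCT", "TTGGACA", "TTGGACGCCA", "TTGGATCATT", "TTGGGGCGTT", "TTGGGGCTGA", "TTGGTATCCAT", "TTGGTATCCCT"
Leaf count: 13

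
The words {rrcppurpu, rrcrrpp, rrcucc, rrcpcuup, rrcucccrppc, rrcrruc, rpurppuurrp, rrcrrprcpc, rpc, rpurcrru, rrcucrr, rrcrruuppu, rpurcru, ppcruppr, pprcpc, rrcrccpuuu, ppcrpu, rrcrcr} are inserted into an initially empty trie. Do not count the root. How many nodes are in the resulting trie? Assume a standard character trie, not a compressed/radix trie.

For each word, the new-node count is its length minus the longest prefix already in the trie:
  "rrcppurpu" → 9 new (r, r, c, p, p, u, r, p, u)
  "rrcrrpp" → prefix "rrc" already present; 4 new (r, r, p, p)
  "rrcucc" → prefix "rrc" already present; 3 new (u, c, c)
  "rrcpcuup" → prefix "rrcp" already present; 4 new (c, u, u, p)
  "rrcucccrppc" → prefix "rrcucc" already present; 5 new (c, r, p, p, c)
  "rrcrruc" → prefix "rrcrr" already present; 2 new (u, c)
  "rpurppuurrp" → prefix "r" already present; 10 new (p, u, r, p, p, u, u, r, r, p)
  "rrcrrprcpc" → prefix "rrcrrp" already present; 4 new (r, c, p, c)
  "rpc" → prefix "rp" already present; 1 new (c)
  "rpurcrru" → prefix "rpur" already present; 4 new (c, r, r, u)
  "rrcucrr" → prefix "rrcuc" already present; 2 new (r, r)
  "rrcrruuppu" → prefix "rrcrru" already present; 4 new (u, p, p, u)
  "rpurcru" → prefix "rpurcr" already present; 1 new (u)
  "ppcruppr" → 8 new (p, p, c, r, u, p, p, r)
  "pprcpc" → prefix "pp" already present; 4 new (r, c, p, c)
  "rrcrccpuuu" → prefix "rrcr" already present; 6 new (c, c, p, u, u, u)
  "ppcrpu" → prefix "ppcr" already present; 2 new (p, u)
  "rrcrcr" → prefix "rrcrc" already present; 1 new (r)
Total nodes = 9 + 4 + 3 + 4 + 5 + 2 + 10 + 4 + 1 + 4 + 2 + 4 + 1 + 8 + 4 + 6 + 2 + 1 = 74

74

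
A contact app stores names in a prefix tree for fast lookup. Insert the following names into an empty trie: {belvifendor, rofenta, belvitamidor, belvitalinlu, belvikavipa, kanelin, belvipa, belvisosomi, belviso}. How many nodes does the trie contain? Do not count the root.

51

Trace insertions, counting only characters that open a new branch:
  "belvifendor" → 11 new (b, e, l, v, i, f, e, n, d, o, r)
  "rofenta" → 7 new (r, o, f, e, n, t, a)
  "belvitamidor" → prefix "belvi" already present; 7 new (t, a, m, i, d, o, r)
  "belvitalinlu" → prefix "belvita" already present; 5 new (l, i, n, l, u)
  "belvikavipa" → prefix "belvi" already present; 6 new (k, a, v, i, p, a)
  "kanelin" → 7 new (k, a, n, e, l, i, n)
  "belvipa" → prefix "belvi" already present; 2 new (p, a)
  "belvisosomi" → prefix "belvi" already present; 6 new (s, o, s, o, m, i)
  "belviso" → prefix "belviso" already present; 0 new (none)
Total nodes = 11 + 7 + 7 + 5 + 6 + 7 + 2 + 6 + 0 = 51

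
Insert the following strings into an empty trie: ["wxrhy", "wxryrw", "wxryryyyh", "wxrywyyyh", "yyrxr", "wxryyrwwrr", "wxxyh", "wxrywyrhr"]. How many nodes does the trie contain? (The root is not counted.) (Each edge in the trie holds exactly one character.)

34

Count nodes per top-level branch (shared prefixes stored once):
  'w'-branch (wxrhy, wxryrw, wxryryyyh, wxrywyrhr, wxrywyyyh, wxryyrwwrr, wxxyh): 29 nodes
  'y'-branch (yyrxr): 5 nodes
Sum: 34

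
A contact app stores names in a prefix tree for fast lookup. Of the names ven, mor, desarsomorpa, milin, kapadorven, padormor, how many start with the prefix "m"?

2

Traverse to the node for "m", then collect every word in that subtree.
Words under "m": milin, mor
Count: 2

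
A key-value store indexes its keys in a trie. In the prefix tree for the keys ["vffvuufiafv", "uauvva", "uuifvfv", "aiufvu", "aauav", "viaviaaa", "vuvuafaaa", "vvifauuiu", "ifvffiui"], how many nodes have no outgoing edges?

9

Leaves are exactly the stored words that no other stored word extends.
Those words: "aauav", "aiufvu", "ifvffiui", "uauvva", "uuifvfv", "vffvuufiafv", "viaviaaa", "vuvuafaaa", "vvifauuiu"
Leaf count: 9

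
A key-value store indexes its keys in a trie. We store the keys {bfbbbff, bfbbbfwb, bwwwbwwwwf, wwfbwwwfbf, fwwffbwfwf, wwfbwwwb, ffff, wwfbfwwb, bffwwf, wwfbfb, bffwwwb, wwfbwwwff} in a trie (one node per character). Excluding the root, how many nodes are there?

54

Count nodes per top-level branch (shared prefixes stored once):
  'b'-branch (bfbbbff, bfbbbfwb, bffwwf, bffwwwb, bwwwbwwwwf): 24 nodes
  'f'-branch (ffff, fwwffbwfwf): 13 nodes
  'w'-branch (wwfbfb, wwfbfwwb, wwfbwwwb, wwfbwwwfbf, wwfbwwwff): 17 nodes
Sum: 54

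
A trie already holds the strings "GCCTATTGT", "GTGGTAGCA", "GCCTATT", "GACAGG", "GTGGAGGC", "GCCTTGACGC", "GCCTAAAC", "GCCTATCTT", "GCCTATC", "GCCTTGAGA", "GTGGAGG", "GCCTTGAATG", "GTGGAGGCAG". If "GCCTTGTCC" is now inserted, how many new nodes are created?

Walking "GCCTTGTCC" from the root, the first 6 characters ("GCCTTG") follow existing edges; "T" is the first miss.
So 9 − 6 = 3 new nodes.

3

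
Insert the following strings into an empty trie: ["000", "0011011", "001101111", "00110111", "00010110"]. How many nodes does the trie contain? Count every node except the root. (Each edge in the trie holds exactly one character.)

Insert word by word; a character creates a node only if that edge doesn't already exist:
  "000" → 3 new (0, 0, 0)
  "0011011" → prefix "00" already present; 5 new (1, 1, 0, 1, 1)
  "001101111" → prefix "0011011" already present; 2 new (1, 1)
  "00110111" → prefix "00110111" already present; 0 new (none)
  "00010110" → prefix "000" already present; 5 new (1, 0, 1, 1, 0)
Total nodes = 3 + 5 + 2 + 0 + 5 = 15

15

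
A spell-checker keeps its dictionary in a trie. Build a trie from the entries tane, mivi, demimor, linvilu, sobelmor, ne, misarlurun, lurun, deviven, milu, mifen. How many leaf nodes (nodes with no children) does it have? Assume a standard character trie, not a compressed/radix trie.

11

Leaves are exactly the stored words that no other stored word extends.
Those words: "demimor", "deviven", "linvilu", "lurun", "mifen", "milu", "misarlurun", "mivi", "ne", "sobelmor", "tane"
Leaf count: 11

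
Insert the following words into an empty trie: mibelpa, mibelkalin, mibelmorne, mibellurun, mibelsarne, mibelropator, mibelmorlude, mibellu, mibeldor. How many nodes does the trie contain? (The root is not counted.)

41

For each word, the new-node count is its length minus the longest prefix already in the trie:
  "mibelpa" → 7 new (m, i, b, e, l, p, a)
  "mibelkalin" → prefix "mibel" already present; 5 new (k, a, l, i, n)
  "mibelmorne" → prefix "mibel" already present; 5 new (m, o, r, n, e)
  "mibellurun" → prefix "mibel" already present; 5 new (l, u, r, u, n)
  "mibelsarne" → prefix "mibel" already present; 5 new (s, a, r, n, e)
  "mibelropator" → prefix "mibel" already present; 7 new (r, o, p, a, t, o, r)
  "mibelmorlude" → prefix "mibelmor" already present; 4 new (l, u, d, e)
  "mibellu" → prefix "mibellu" already present; 0 new (none)
  "mibeldor" → prefix "mibel" already present; 3 new (d, o, r)
Total nodes = 7 + 5 + 5 + 5 + 5 + 7 + 4 + 0 + 3 = 41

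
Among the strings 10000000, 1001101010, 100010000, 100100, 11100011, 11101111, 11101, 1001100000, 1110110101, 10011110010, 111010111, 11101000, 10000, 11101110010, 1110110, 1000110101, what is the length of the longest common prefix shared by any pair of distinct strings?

Look for the deepest trie node that still has at least two words in its subtree.
"1110110" and "1110110101" agree on "1110110" (7 characters) before diverging; nothing deeper is shared.
Longest shared-prefix length: 7

7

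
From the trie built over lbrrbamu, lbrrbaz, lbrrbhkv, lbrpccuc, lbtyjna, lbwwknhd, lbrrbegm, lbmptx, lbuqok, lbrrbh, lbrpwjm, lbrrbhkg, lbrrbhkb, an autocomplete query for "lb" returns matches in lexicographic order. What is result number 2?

Filter for "lb…" and sort: "lbmptx", "lbrpccuc", "lbrpwjm", "lbrrbamu", "lbrrbaz", "lbrrbegm", "lbrrbh", "lbrrbhkb", "lbrrbhkg", "lbrrbhkv", "lbtyjna", "lbuqok", "lbwwknhd"
The 2nd is lbrpccuc.

lbrpccuc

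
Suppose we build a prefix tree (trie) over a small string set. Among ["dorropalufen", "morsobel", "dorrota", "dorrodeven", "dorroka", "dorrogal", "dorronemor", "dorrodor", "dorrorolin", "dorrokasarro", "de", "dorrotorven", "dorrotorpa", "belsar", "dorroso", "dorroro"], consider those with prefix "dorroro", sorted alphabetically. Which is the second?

dorrorolin

DFS of the "dorroro" subtree visits, in order: "dorroro", "dorrorolin"
The 2nd is dorrorolin.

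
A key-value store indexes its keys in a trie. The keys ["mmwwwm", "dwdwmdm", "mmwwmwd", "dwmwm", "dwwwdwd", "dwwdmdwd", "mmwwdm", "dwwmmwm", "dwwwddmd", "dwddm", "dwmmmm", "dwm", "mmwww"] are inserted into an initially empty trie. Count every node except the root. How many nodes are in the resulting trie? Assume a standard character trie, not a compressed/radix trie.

Trace insertions, counting only characters that open a new branch:
  "mmwwwm" → 6 new (m, m, w, w, w, m)
  "dwdwmdm" → 7 new (d, w, d, w, m, d, m)
  "mmwwmwd" → prefix "mmww" already present; 3 new (m, w, d)
  "dwmwm" → prefix "dw" already present; 3 new (m, w, m)
  "dwwwdwd" → prefix "dw" already present; 5 new (w, w, d, w, d)
  "dwwdmdwd" → prefix "dww" already present; 5 new (d, m, d, w, d)
  "mmwwdm" → prefix "mmww" already present; 2 new (d, m)
  "dwwmmwm" → prefix "dww" already present; 4 new (m, m, w, m)
  "dwwwddmd" → prefix "dwwwd" already present; 3 new (d, m, d)
  "dwddm" → prefix "dwd" already present; 2 new (d, m)
  "dwmmmm" → prefix "dwm" already present; 3 new (m, m, m)
  "dwm" → prefix "dwm" already present; 0 new (none)
  "mmwww" → prefix "mmwww" already present; 0 new (none)
Total nodes = 6 + 7 + 3 + 3 + 5 + 5 + 2 + 4 + 3 + 2 + 3 + 0 + 0 = 43

43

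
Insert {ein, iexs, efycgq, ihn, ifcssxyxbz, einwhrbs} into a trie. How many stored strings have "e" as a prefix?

3

Walk to "e"; the words in its subtree are exactly those with that prefix.
Words under "e": efycgq, ein, einwhrbs
Count: 3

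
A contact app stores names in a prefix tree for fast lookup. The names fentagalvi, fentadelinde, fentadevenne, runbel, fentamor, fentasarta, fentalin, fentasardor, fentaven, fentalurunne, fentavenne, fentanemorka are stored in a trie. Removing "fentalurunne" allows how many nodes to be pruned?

Walk "fentalurunne" from the leaf back toward the root, removing each node that no remaining word uses.
The suffix "urunne" (6 nodes) is used only by "fentalurunne"; the node for "fental" still has the child "i", so pruning stops there.
Nodes removed: 6

6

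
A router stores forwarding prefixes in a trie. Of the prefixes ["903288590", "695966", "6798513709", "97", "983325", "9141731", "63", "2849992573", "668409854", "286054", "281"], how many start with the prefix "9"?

4

Walk to "9"; the words in its subtree are exactly those with that prefix.
Matches: "903288590", "9141731", "97", "983325"
Count: 4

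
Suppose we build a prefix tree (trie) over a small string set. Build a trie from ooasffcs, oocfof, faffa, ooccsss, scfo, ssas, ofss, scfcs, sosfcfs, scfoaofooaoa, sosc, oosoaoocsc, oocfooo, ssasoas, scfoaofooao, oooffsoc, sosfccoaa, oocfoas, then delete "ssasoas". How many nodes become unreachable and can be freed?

Walk "ssasoas" from the leaf back toward the root, removing each node that no remaining word uses.
The suffix "oas" (3 nodes) is used only by "ssasoas"; "ssas" is itself a stored word, so pruning stops there.
Nodes removed: 3

3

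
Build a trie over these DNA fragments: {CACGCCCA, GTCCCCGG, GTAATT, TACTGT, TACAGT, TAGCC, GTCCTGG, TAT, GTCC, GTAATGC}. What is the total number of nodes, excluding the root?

38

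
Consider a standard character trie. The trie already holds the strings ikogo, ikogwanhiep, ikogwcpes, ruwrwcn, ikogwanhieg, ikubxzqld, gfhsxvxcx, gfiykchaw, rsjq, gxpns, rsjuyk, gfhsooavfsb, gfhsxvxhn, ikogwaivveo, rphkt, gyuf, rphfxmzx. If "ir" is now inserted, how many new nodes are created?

1

Walking "ir" from the root, the first 1 characters ("i") follow existing edges; "r" is the first miss.
So 2 − 1 = 1 new nodes.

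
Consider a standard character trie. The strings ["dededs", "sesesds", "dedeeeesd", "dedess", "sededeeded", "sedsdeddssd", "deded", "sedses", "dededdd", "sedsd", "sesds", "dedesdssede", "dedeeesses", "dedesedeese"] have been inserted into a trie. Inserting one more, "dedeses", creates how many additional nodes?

1

Walking "dedeses" from the root, the first 6 characters ("dedese") follow existing edges; "s" is the first miss.
Each of the 1 remaining characters creates one node.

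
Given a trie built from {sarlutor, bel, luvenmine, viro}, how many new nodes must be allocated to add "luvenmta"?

Walking "luvenmta" from the root, the first 6 characters ("luvenm") follow existing edges; "t" is the first miss.
So 8 − 6 = 2 new nodes.

2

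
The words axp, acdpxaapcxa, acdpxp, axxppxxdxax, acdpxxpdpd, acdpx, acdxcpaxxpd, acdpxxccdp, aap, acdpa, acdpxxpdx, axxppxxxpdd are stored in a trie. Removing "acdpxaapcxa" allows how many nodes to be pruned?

6

A node on "acdpxaapcxa"'s path can go only if nothing else ends at it or branches off below it.
The suffix "aapcxa" (6 nodes) is used only by "acdpxaapcxa"; the node for "acdpx" still has the child "p", so pruning stops there.
Nodes removed: 6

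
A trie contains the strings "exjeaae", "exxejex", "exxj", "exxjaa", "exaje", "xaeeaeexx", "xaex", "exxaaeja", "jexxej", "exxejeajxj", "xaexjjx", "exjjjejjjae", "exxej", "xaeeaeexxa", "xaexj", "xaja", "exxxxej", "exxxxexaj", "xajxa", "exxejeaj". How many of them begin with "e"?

Walk to "e"; the words in its subtree are exactly those with that prefix.
Matches: "exaje", "exjeaae", "exjjjejjjae", "exxaaeja", "exxej", "exxejeaj", "exxejeajxj", "exxejex", "exxj", "exxjaa", "exxxxej", "exxxxexaj"
Count: 12

12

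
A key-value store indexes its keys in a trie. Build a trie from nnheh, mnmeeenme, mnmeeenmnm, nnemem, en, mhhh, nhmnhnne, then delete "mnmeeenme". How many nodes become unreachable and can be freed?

A node on "mnmeeenme"'s path can go only if nothing else ends at it or branches off below it.
The suffix "e" (1 node) is used only by "mnmeeenme"; the node for "mnmeeenm" still has the child "n", so pruning stops there.
Nodes removed: 1

1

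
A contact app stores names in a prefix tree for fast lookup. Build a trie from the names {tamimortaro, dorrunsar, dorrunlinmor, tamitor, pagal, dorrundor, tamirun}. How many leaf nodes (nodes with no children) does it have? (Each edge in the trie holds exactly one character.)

Leaves are exactly the stored words that no other stored word extends.
Those words: "dorrundor", "dorrunlinmor", "dorrunsar", "pagal", "tamimortaro", "tamirun", "tamitor"
Leaf count: 7

7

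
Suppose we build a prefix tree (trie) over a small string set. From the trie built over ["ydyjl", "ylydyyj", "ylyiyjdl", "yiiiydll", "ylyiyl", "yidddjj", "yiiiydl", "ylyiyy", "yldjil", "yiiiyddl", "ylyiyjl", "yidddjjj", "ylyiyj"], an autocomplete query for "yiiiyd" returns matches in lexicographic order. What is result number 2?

yiiiydl

DFS of the "yiiiyd" subtree visits, in order: "yiiiyddl", "yiiiydl", "yiiiydll"
The 2nd is yiiiydl.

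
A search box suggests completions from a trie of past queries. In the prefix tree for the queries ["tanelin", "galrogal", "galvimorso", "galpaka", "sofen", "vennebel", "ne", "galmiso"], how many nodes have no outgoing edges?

8

Leaves are exactly the stored words that no other stored word extends.
Those words: "galmiso", "galpaka", "galrogal", "galvimorso", "ne", "sofen", "tanelin", "vennebel"
Leaf count: 8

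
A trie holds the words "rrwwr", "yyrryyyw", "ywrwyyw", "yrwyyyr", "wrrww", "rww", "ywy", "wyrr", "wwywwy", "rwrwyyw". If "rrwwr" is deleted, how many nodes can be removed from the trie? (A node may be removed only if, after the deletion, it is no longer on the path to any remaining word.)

Walk "rrwwr" from the leaf back toward the root, removing each node that no remaining word uses.
The suffix "rwwr" (4 nodes) is used only by "rrwwr"; the node for "r" still has the child "w", so pruning stops there.
Nodes removed: 4

4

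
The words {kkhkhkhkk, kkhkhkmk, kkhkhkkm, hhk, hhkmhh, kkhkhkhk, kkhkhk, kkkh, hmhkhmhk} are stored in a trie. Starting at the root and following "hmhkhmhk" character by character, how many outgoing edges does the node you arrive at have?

0

Walk "hmhkhmhk" from the root, arriving at one node.
No stored string extends past "hmhkhmhk".
That node has 0 child edges.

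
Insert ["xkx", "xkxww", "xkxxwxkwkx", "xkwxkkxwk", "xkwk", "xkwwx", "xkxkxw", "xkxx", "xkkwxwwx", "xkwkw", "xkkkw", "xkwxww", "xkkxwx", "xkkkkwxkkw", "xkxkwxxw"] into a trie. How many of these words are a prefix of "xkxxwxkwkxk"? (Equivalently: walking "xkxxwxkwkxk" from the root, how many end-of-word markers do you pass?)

Walk "xkxxwxkwkxk" from the root; an end-of-word marker is hit whenever a stored word is a prefix of "xkxxwxkwkxk".
Prefixes of the query that are stored words: "xkx", "xkxx", "xkxxwxkwkx"
Count: 3

3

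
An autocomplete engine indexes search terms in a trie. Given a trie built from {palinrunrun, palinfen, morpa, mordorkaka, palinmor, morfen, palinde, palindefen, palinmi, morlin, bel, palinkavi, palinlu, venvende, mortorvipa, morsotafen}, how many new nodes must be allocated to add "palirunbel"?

6

Walking "palirunbel" from the root, the first 4 characters ("pali") follow existing edges; "r" is the first miss.
New nodes needed: |"palirunbel"| − 4 = 10 − 4 = 6.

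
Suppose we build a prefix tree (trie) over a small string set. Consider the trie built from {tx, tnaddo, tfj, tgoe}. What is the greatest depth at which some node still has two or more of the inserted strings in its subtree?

1

Look for the deepest trie node that still has at least two words in its subtree.
"tfj" and "tgoe" agree on "t" (1 characters) before diverging; nothing deeper is shared.
Longest shared-prefix length: 1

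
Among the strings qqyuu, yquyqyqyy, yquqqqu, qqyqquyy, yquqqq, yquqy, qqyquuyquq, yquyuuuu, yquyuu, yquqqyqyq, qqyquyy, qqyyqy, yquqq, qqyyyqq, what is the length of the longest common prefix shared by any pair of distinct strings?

6

Look for the deepest trie node that still has at least two words in its subtree.
e.g. "yquqqq" and "yquqqqu" share the prefix "yquqqq" of length 6; no pair shares a longer one.
Longest shared-prefix length: 6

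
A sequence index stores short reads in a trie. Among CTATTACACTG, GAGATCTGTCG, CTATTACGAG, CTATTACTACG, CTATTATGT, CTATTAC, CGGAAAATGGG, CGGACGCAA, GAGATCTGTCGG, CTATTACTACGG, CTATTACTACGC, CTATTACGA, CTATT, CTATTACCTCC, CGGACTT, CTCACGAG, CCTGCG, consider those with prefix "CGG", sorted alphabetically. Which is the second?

Words with prefix "CGG", in lexicographic order: "CGGAAAATGGG", "CGGACGCAA", "CGGACTT"
The 2nd is CGGACGCAA.

CGGACGCAA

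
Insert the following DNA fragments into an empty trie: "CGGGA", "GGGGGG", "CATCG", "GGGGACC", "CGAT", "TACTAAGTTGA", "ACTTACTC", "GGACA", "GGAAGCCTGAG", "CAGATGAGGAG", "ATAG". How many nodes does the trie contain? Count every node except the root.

62

Count nodes per top-level branch (shared prefixes stored once):
  'A'-branch (ACTTACTC, ATAG): 11 nodes
  'C'-branch (CAGATGAGGAG, CATCG, CGAT, CGGGA): 20 nodes
  'G'-branch (GGAAGCCTGAG, GGACA, GGGGACC, GGGGGG): 20 nodes
  'T'-branch (TACTAAGTTGA): 11 nodes
Sum: 62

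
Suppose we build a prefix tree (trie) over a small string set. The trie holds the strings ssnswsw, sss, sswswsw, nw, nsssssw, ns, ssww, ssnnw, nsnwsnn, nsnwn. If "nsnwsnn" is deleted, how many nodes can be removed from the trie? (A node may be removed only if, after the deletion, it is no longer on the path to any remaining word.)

3

Walk "nsnwsnn" from the leaf back toward the root, removing each node that no remaining word uses.
The suffix "snn" (3 nodes) is used only by "nsnwsnn"; the node for "nsnw" still has the child "n", so pruning stops there.
Nodes removed: 3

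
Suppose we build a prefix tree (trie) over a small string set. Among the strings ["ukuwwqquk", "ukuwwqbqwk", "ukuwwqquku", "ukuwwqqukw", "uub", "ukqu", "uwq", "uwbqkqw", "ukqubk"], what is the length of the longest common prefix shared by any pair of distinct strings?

9

The deepest shared node is where two words last agree before diverging.
e.g. "ukuwwqquk" and "ukuwwqquku" share the prefix "ukuwwqquk" of length 9; no pair shares a longer one.
Longest shared-prefix length: 9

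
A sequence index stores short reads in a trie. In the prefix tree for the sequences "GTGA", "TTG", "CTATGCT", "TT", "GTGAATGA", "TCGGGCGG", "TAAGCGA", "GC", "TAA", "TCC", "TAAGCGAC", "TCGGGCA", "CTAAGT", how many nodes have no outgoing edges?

Leaves are exactly the stored words that no other stored word extends.
Those words: "CTAAGT", "CTATGCT", "GC", "GTGAATGA", "TAAGCGAC", "TCC", "TCGGGCA", "TCGGGCGG", "TTG"
Leaf count: 9

9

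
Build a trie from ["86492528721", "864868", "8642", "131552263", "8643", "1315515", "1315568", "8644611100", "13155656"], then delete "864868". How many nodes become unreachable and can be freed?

3

Walk "864868" from the leaf back toward the root, removing each node that no remaining word uses.
The suffix "868" (3 nodes) is used only by "864868"; the node for "864" still has the child "9", so pruning stops there.
Nodes removed: 3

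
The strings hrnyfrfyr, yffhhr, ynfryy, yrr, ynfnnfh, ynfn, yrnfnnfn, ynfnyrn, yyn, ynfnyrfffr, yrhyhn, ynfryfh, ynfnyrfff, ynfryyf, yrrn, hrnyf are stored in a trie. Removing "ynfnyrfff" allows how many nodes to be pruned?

A node on "ynfnyrfff"'s path can go only if nothing else ends at it or branches off below it.
Every node on "ynfnyrfff" is still needed (e.g. by "ynfnyrfffr"), so nothing is freed.
Nodes removed: 0

0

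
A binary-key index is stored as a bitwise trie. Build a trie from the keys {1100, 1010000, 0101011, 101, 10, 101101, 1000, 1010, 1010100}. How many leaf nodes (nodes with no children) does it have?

6

A leaf is a node with no children — equivalently, the end of a word that is not a proper prefix of any other stored word.
Those words: "0101011", "1000", "1010000", "1010100", "101101", "1100"
Leaf count: 6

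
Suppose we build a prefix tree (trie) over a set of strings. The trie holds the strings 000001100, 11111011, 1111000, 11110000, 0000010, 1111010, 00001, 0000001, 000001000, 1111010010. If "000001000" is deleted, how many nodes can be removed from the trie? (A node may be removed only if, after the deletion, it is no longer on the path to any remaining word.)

2

Walk "000001000" from the leaf back toward the root, removing each node that no remaining word uses.
The suffix "00" (2 nodes) is used only by "000001000"; "0000010" is itself a stored word, so pruning stops there.
Nodes removed: 2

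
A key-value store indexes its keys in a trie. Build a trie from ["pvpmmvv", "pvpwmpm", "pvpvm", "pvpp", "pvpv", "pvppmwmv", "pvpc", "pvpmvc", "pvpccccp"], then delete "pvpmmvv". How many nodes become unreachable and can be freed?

A node on "pvpmmvv"'s path can go only if nothing else ends at it or branches off below it.
The suffix "mvv" (3 nodes) is used only by "pvpmmvv"; the node for "pvpm" still has the child "v", so pruning stops there.
Nodes removed: 3

3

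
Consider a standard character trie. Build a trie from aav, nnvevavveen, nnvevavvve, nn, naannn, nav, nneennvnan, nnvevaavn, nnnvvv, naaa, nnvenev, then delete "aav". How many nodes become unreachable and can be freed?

A node on "aav"'s path can go only if nothing else ends at it or branches off below it.
No other word shares any prefix with "aav", so all 3 of its nodes go.
Nodes removed: 3

3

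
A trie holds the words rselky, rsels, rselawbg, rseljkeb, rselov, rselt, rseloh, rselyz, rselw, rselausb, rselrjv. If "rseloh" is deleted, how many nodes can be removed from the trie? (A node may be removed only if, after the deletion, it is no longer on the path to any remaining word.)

Walk "rseloh" from the leaf back toward the root, removing each node that no remaining word uses.
The suffix "h" (1 node) is used only by "rseloh"; the node for "rselo" still has the child "v", so pruning stops there.
Nodes removed: 1

1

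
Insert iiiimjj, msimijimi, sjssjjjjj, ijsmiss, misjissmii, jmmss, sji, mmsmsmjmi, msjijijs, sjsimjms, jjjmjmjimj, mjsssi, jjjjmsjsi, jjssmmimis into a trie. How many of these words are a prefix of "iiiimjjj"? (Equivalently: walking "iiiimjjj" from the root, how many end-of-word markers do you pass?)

Check each prefix of "iiiimjjj" against the stored set — each match is an end-marker on the path.
Prefixes of the query that are stored words: "iiiimjj"
Count: 1

1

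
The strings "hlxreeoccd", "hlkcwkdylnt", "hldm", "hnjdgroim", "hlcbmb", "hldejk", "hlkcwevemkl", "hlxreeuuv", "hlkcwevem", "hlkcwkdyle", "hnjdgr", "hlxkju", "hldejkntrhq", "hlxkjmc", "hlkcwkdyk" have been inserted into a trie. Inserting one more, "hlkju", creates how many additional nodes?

"hlk" is already a path in the trie; the remaining "ju" must be added.
Each of the 2 remaining characters creates one node.

2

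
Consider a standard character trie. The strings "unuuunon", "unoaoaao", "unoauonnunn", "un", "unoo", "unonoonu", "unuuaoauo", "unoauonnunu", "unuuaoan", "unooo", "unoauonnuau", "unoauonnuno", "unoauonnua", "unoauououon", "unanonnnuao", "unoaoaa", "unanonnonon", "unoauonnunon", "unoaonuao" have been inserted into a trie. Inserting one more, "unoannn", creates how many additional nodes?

3

Walking "unoannn" from the root, the first 4 characters ("unoa") follow existing edges; "n" is the first miss.
New nodes needed: |"unoannn"| − 4 = 7 − 4 = 3.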